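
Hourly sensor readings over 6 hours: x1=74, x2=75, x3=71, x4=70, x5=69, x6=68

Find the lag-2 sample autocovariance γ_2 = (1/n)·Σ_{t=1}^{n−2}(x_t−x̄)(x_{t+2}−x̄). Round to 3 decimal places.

-0.148

Mean x̄ = (74 + 75 + 71 + 70 + 69 + 68)/6 = 71.1667
Deviations: 2.8333, 3.8333, -0.1667, -1.1667, -2.1667, -3.1667
Σ_{t=1}^{4}(x_t−x̄)(x_{t+2}−x̄) = -0.8889
γ_2 = -0.8889 / 6 = -0.148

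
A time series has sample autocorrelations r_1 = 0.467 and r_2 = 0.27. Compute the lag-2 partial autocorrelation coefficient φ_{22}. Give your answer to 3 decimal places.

φ_{22} = (r_2 − r_1²) / (1 − r_1²)
r_1² = (0.467)² = 0.218089
Numerator = 0.27 − 0.2181 = 0.0519; denominator = 1 − 0.2181 = 0.7819
φ_{22} = 0.0519 / 0.7819 = 0.066

0.066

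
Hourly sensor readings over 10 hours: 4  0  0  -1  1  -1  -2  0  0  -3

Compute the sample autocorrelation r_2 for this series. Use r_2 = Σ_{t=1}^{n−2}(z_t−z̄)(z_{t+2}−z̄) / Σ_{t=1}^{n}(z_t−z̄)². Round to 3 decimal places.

-0.053

Mean z̄ = (4 + 0 + 0 − 1 + 1 − 1 − 2 + 0 + 0 − 3)/10 = -0.2000
Numerator Σ_{t=1}^{8}(z_t−z̄)(z_{t+2}−z̄) = -1.6800
Denominator Σ(z_t−z̄)² = 31.6000
r_2 = -1.6800 / 31.6000 = -0.053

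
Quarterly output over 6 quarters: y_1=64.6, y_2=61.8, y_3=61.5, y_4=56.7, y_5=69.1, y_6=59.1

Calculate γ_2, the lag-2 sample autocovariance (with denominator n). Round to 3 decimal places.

2.053

Mean ȳ = (64.6 + 61.8 + 61.5 + 56.7 + 69.1 + 59.1)/6 = 62.1333
Σ_{t=1}^{4}(y_t−ȳ)(y_{t+2}−ȳ) = 12.3178
γ_2 = 12.3178 / 6 = 2.053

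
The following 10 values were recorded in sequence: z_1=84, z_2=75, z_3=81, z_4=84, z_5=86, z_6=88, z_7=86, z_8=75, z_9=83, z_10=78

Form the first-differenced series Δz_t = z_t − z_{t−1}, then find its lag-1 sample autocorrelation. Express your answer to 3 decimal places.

First differences Δz: -9, 6, 3, 2, 2, -2, -11, 8, -5
Mean of differences = -0.6667
Numerator Σ(Δz_t−Δz̄)(Δz_{t+1}−Δz̄) = -131.1111
Denominator Σ(Δz_t−Δz̄)² = 344.0000
r_1(Δz) = -131.1111 / 344.0000 = -0.381

-0.381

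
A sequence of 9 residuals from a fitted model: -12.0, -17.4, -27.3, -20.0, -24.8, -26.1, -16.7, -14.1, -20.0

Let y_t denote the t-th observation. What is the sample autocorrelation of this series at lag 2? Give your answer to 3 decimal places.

Mean ȳ = (-12.0 − 17.4 − 27.3 − 20.0 − 24.8 − 26.1 − 16.7 − 14.1 − 20.0)/9 = -19.8222
Σ(y_t−ȳ)(y_{t+2}−ȳ) = (-58.4928) + (-0.4306) + (37.2227) + (1.1160) + (-15.5417) + (-35.9228) + (-0.5551) = -72.6043
Denominator Σ(y_t−ȳ)² = 229.7156
r_2 = -72.6043 / 229.7156 = -0.316

-0.316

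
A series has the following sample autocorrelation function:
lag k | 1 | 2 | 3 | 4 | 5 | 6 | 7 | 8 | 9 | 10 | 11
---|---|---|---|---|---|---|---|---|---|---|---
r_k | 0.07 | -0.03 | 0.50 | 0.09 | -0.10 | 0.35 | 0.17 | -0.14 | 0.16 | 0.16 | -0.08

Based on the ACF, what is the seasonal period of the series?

3

The largest autocorrelation is r_3 = 0.50, with a weaker echo at lag 6 (0.35); the remaining lags stay at or below 0.17.
The dominant spike at lag 3 indicates a seasonal period of 3.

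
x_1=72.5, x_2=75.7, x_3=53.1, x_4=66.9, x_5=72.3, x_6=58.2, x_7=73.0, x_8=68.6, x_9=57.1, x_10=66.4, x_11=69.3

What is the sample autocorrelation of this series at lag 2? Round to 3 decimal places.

-0.408

Mean x̄ = (72.5 + 75.7 + 53.1 + 66.9 + 72.3 + 58.2 + 73.0 + 68.6 + 57.1 + 66.4 + 69.3)/11 = 66.6455
Numerator Σ_{t=1}^{9}(x_t−x̄)(x_{t+2}−x̄) = -222.7914
Denominator Σ(x_t−x̄)² = 545.5273
r_2 = -222.7914 / 545.5273 = -0.408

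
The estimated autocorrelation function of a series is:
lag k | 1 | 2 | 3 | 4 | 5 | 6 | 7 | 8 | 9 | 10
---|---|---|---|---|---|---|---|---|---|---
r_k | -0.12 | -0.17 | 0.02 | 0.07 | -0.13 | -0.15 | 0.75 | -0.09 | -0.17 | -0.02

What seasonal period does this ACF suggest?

7

The largest autocorrelation is r_7 = 0.75; the remaining lags stay at or below 0.07.
The dominant spike at lag 7 indicates a seasonal period of 7.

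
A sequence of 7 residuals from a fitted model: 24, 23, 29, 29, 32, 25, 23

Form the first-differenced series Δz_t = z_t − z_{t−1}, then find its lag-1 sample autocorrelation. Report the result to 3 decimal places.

First differences Δz: -1, 6, 0, 3, -7, -2
Mean of differences = -0.1667
Numerator Σ(Δz_t−Δz̄)(Δz_{t+1}−Δz̄) = -12.6944
Denominator Σ(Δz_t−Δz̄)² = 98.8333
r_1(Δz) = -12.6944 / 98.8333 = -0.128

-0.128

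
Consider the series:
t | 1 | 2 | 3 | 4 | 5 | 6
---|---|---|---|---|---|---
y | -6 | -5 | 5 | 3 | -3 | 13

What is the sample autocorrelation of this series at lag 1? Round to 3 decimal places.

-0.111

Mean ȳ = (-6 − 5 + 5 + 3 − 3 + 13)/6 = 1.1667
Deviations from mean: -7.1667, -6.1667, 3.8333, 1.8333, -4.1667, 11.8333
Σ(y_t−ȳ)(y_{t+1}−ȳ) = (44.1944) + (-23.6389) + (7.0278) + (-7.6389) + (-49.3056) = -29.3611
Denominator Σ(y_t−ȳ)² = 264.8333
r_1 = -29.3611 / 264.8333 = -0.111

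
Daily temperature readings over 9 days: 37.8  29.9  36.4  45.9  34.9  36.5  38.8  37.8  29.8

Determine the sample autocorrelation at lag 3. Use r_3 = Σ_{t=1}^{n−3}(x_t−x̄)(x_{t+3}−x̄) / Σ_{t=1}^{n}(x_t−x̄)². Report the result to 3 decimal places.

0.228

Mean x̄ = (37.8 + 29.9 + 36.4 + 45.9 + 34.9 + 36.5 + 38.8 + 37.8 + 29.8)/9 = 36.4222
Numerator Σ_{t=1}^{6}(x_t−x̄)(x_{t+3}−x̄) = 42.9085
Denominator Σ(x_t−x̄)² = 187.9956
r_3 = 42.9085 / 187.9956 = 0.228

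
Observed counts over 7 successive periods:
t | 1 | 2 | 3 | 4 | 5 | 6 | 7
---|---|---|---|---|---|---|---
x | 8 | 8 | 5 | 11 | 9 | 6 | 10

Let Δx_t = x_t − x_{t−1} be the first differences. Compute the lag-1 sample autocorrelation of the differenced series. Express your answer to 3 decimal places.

First differences Δx: 0, -3, 6, -2, -3, 4
Mean of differences = 0.3333
Numerator Σ(Δx_t−Δx̄)(Δx_{t+1}−Δx̄) = -35.4444
Denominator Σ(Δx_t−Δx̄)² = 73.3333
r_1(Δx) = -35.4444 / 73.3333 = -0.483

-0.483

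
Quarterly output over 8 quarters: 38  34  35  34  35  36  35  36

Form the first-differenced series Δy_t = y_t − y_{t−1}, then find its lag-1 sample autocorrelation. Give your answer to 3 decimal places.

First differences Δy: -4, 1, -1, 1, 1, -1, 1
Mean of differences = -0.2857
Numerator Σ(Δy_t−Δȳ)(Δy_{t+1}−Δȳ) = -6.7959
Denominator Σ(Δy_t−Δȳ)² = 21.4286
r_1(Δy) = -6.7959 / 21.4286 = -0.317

-0.317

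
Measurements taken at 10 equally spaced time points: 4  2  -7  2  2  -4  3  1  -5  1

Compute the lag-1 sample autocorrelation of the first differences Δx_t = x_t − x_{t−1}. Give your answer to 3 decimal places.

First differences Δx: -2, -9, 9, 0, -6, 7, -2, -6, 6
Mean of differences = -0.3333
Numerator Σ(Δx_t−Δx̄)(Δx_{t+1}−Δx̄) = -145.4444
Denominator Σ(Δx_t−Δx̄)² = 326.0000
r_1(Δx) = -145.4444 / 326.0000 = -0.446

-0.446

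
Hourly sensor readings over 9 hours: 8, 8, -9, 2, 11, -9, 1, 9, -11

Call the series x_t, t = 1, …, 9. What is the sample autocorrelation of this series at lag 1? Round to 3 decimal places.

-0.359

Mean x̄ = (8 + 8 − 9 + 2 + 11 − 9 + 1 + 9 − 11)/9 = 1.1111
Numerator Σ_{t=1}^{8}(x_t−x̄)(x_{t+1}−x̄) = -217.6790
Denominator Σ(x_t−x̄)² = 606.8889
r_1 = -217.6790 / 606.8889 = -0.359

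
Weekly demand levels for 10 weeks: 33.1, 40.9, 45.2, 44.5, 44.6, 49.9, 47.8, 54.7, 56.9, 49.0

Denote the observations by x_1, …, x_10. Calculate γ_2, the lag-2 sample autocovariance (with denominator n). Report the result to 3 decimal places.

Mean x̄ = (33.1 + 40.9 + 45.2 + 44.5 + 44.6 + 49.9 + 47.8 + 54.7 + 56.9 + 49.0)/10 = 46.6600
Σ_{t=1}^{8}(x_t−x̄)(x_{t+2}−x̄) = 82.4368
γ_2 = 82.4368 / 10 = 8.244

8.244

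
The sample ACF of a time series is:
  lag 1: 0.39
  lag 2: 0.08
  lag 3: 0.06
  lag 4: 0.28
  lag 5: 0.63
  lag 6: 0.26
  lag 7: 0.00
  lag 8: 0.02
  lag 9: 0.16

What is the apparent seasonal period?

5

The largest autocorrelation is r_5 = 0.63; the remaining lags stay at or below 0.39. The elevated value at lag 1 (0.39), dropping to 0.08 at lag 2, reflects decaying short-term dependence rather than seasonality.
The dominant spike at lag 5 indicates a seasonal period of 5.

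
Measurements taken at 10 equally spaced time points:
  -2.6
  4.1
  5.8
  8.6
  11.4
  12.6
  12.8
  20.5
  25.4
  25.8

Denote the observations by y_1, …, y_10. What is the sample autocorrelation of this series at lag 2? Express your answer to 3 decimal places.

0.328

Mean ȳ = (-2.6 + 4.1 + 5.8 + 8.6 + 11.4 + 12.6 + 12.8 + 20.5 + 25.4 + 25.8)/10 = 12.4400
Numerator Σ_{t=1}^{8}(y_t−ȳ)(y_{t+2}−ȳ) = 251.4448
Denominator Σ(y_t−ȳ)² = 767.2440
r_2 = 251.4448 / 767.2440 = 0.328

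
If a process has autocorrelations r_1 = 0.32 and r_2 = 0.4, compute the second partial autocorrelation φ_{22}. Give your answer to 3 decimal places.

φ_{22} = (r_2 − r_1²) / (1 − r_1²)
r_1² = (0.32)² = 0.1024
Numerator = 0.4 − 0.1024 = 0.2976; denominator = 1 − 0.1024 = 0.8976
φ_{22} = 0.2976 / 0.8976 = 0.332

0.332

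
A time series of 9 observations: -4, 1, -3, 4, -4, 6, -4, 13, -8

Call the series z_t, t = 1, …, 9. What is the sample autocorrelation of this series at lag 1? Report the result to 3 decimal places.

Mean z̄ = (-4 + 1 − 3 + 4 − 4 + 6 − 4 + 13 − 8)/9 = 0.1111
Numerator Σ_{t=1}^{8}(z_t−z̄)(z_{t+1}−z̄) = -240.4568
Denominator Σ(z_t−z̄)² = 342.8889
r_1 = -240.4568 / 342.8889 = -0.701

-0.701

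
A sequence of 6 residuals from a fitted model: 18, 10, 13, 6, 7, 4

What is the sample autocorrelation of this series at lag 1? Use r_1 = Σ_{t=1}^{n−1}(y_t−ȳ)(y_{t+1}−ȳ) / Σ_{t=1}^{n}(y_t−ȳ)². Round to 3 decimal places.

0.124

Mean ȳ = (18 + 10 + 13 + 6 + 7 + 4)/6 = 9.6667
Deviations from mean: 8.3333, 0.3333, 3.3333, -3.6667, -2.6667, -5.6667
Σ(y_t−ȳ)(y_{t+1}−ȳ) = (2.7778) + (1.1111) + (-12.2222) + (9.7778) + (15.1111) = 16.5556
Denominator Σ(y_t−ȳ)² = 133.3333
r_1 = 16.5556 / 133.3333 = 0.124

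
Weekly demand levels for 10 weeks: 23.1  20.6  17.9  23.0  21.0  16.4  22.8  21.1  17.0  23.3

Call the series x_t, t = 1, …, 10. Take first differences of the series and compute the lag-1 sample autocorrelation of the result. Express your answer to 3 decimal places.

-0.407

First differences Δx: -2.5, -2.7, 5.1, -2.0, -4.6, 6.4, -1.7, -4.1, 6.3
Mean of differences = 0.0222
Numerator Σ(Δx_t−Δx̄)(Δx_{t+1}−Δx̄) = -67.1205
Denominator Σ(Δx_t−Δx̄)² = 165.0556
r_1(Δx) = -67.1205 / 165.0556 = -0.407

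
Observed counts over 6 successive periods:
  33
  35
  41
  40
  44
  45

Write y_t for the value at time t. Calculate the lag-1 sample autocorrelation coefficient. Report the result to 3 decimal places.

0.433

Mean ȳ = (33 + 35 + 41 + 40 + 44 + 45)/6 = 39.6667
Deviations from mean: -6.6667, -4.6667, 1.3333, 0.3333, 4.3333, 5.3333
Σ(y_t−ȳ)(y_{t+1}−ȳ) = (31.1111) + (-6.2222) + (0.4444) + (1.4444) + (23.1111) = 49.8889
Denominator Σ(y_t−ȳ)² = 115.3333
r_1 = 49.8889 / 115.3333 = 0.433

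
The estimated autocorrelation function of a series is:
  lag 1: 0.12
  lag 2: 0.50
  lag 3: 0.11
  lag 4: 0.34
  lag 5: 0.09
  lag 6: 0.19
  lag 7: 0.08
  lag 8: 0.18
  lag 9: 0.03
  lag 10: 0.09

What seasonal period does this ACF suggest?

2

The largest autocorrelation is r_2 = 0.50, with weaker echoes at lags 4 (0.34), 6 (0.19) and 8 (0.18); the remaining lags stay at or below 0.12.
The dominant spike at lag 2 indicates a seasonal period of 2.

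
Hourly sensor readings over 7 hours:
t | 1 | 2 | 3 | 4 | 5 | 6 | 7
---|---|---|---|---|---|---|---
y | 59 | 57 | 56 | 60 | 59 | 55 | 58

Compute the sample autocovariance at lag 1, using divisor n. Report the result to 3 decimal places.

-0.706

Mean ȳ = (59 + 57 + 56 + 60 + 59 + 55 + 58)/7 = 57.7143
Deviations: 1.2857, -0.7143, -1.7143, 2.2857, 1.2857, -2.7143, 0.2857
Σ_{t=1}^{6}(y_t−ȳ)(y_{t+1}−ȳ) = -4.9388
γ_1 = -4.9388 / 7 = -0.706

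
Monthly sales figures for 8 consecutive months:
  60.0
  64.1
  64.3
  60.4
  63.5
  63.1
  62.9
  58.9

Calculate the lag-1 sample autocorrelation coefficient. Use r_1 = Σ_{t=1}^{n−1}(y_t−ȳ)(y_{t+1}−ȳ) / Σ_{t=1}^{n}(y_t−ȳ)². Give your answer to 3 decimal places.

-0.219

Mean ȳ = (60.0 + 64.1 + 64.3 + 60.4 + 63.5 + 63.1 + 62.9 + 58.9)/8 = 62.1500
Deviations from mean: -2.1500, 1.9500, 2.1500, -1.7500, 1.3500, 0.9500, 0.7500, -3.2500
Σ(y_t−ȳ)(y_{t+1}−ȳ) = (-4.1925) + (4.1925) + (-3.7625) + (-2.3625) + (1.2825) + (0.7125) + (-2.4375) = -6.5675
Denominator Σ(y_t−ȳ)² = 29.9600
r_1 = -6.5675 / 29.9600 = -0.219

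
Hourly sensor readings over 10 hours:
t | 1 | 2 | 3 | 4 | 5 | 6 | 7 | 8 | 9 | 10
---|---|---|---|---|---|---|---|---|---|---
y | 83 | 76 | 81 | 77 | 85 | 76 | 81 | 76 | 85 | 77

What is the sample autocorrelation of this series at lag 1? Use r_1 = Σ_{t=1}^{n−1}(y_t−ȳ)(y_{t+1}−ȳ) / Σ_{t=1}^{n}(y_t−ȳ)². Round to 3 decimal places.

Mean ȳ = (83 + 76 + 81 + 77 + 85 + 76 + 81 + 76 + 85 + 77)/10 = 79.7000
Numerator Σ_{t=1}^{9}(y_t−ȳ)(y_{t+1}−ȳ) = -97.9900
Denominator Σ(y_t−ȳ)² = 126.1000
r_1 = -97.9900 / 126.1000 = -0.777

-0.777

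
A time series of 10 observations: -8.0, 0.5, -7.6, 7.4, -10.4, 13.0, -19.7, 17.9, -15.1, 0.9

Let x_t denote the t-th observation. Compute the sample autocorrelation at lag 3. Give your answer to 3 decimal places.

-0.552

Mean x̄ = (-8.0 + 0.5 − 7.6 + 7.4 − 10.4 + 13.0 − 19.7 + 17.9 − 15.1 + 0.9)/10 = -2.1100
Numerator Σ_{t=1}^{7}(x_t−x̄)(x_{t+3}−x̄) = -742.9933
Denominator Σ(x_t−x̄)² = 1346.7290
r_3 = -742.9933 / 1346.7290 = -0.552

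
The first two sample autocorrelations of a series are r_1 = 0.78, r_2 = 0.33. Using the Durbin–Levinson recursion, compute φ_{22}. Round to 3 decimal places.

-0.711

φ_{22} = (r_2 − r_1²) / (1 − r_1²)
r_1² = (0.78)² = 0.6084
Numerator = 0.33 − 0.6084 = -0.2784; denominator = 1 − 0.6084 = 0.3916
φ_{22} = -0.2784 / 0.3916 = -0.711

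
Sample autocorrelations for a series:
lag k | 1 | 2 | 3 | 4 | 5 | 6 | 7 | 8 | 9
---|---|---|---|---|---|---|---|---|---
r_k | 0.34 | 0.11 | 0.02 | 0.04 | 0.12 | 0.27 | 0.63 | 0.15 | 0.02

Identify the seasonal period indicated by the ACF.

7

The largest autocorrelation is r_7 = 0.63; the remaining lags stay at or below 0.34. The elevated value at lag 1 (0.34), dropping to 0.11 at lag 2, reflects decaying short-term dependence rather than seasonality.
The dominant spike at lag 7 indicates a seasonal period of 7.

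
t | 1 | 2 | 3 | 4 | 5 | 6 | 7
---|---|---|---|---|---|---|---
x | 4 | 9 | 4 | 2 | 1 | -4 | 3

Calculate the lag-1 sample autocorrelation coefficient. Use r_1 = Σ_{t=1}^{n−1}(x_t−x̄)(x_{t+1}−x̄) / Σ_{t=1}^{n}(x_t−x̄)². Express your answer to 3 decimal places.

0.285

Mean x̄ = (4 + 9 + 4 + 2 + 1 − 4 + 3)/7 = 2.7143
Σ(x_t−x̄)(x_{t+1}−x̄) = (8.0816) + (8.0816) + (-0.9184) + (1.2245) + (11.5102) + (-1.9184) = 26.0612
Denominator Σ(x_t−x̄)² = 91.4286
r_1 = 26.0612 / 91.4286 = 0.285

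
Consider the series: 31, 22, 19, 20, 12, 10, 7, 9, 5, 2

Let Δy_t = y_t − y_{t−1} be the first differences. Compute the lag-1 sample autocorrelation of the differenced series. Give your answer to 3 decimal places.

-0.282

First differences Δy: -9, -3, 1, -8, -2, -3, 2, -4, -3
Mean of differences = -3.2222
Numerator Σ(Δy_t−Δȳ)(Δy_{t+1}−Δȳ) = -29.1605
Denominator Σ(Δy_t−Δȳ)² = 103.5556
r_1(Δy) = -29.1605 / 103.5556 = -0.282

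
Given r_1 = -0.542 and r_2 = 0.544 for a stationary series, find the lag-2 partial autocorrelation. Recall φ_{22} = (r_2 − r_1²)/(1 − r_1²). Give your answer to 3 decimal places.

φ_{22} = (r_2 − r_1²) / (1 − r_1²)
r_1² = (-0.542)² = 0.293764
Numerator = 0.544 − 0.2938 = 0.2502; denominator = 1 − 0.2938 = 0.7062
φ_{22} = 0.2502 / 0.7062 = 0.354

0.354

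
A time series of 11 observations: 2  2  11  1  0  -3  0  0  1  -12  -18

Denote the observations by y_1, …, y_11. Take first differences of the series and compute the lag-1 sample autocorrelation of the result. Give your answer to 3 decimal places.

First differences Δy: 0, 9, -10, -1, -3, 3, 0, 1, -13, -6
Mean of differences = -2.0000
Numerator Σ(Δy_t−Δȳ)(Δy_{t+1}−Δȳ) = -53.0000
Denominator Σ(Δy_t−Δȳ)² = 366.0000
r_1(Δy) = -53.0000 / 366.0000 = -0.145

-0.145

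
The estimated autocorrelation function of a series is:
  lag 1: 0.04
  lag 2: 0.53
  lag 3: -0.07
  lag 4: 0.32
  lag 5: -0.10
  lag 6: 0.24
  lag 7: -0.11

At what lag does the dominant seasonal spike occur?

2

The largest autocorrelation is r_2 = 0.53, with weaker echoes at lags 4 (0.32) and 6 (0.24); the remaining lags stay at or below 0.04.
The dominant spike at lag 2 indicates a seasonal period of 2.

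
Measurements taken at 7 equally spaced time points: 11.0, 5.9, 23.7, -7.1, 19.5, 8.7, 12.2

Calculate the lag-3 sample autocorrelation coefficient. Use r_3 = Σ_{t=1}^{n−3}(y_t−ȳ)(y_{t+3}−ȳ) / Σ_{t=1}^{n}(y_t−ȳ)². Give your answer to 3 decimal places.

-0.174

Mean ȳ = (11.0 + 5.9 + 23.7 − 7.1 + 19.5 + 8.7 + 12.2)/7 = 10.5571
Deviations from mean: 0.4429, -4.6571, 13.1429, -17.6571, 8.9429, -1.8571, 1.6429
Σ(y_t−ȳ)(y_{t+3}−ȳ) = (-7.8196) + (-41.6482) + (-24.4082) + (-29.0082) = -102.8841
Denominator Σ(y_t−ȳ)² = 592.5171
r_3 = -102.8841 / 592.5171 = -0.174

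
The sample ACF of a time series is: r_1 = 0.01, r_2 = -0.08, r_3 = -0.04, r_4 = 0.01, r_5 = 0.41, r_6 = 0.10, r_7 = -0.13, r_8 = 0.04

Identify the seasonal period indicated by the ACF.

5

The largest autocorrelation is r_5 = 0.41; the remaining lags stay at or below 0.10.
The dominant spike at lag 5 indicates a seasonal period of 5.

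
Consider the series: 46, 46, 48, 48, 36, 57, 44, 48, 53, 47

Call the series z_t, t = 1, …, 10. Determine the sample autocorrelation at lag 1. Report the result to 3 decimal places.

-0.549

Mean z̄ = (46 + 46 + 48 + 48 + 36 + 57 + 44 + 48 + 53 + 47)/10 = 47.3000
Numerator Σ_{t=1}^{9}(z_t−z̄)(z_{t+1}−z̄) = -148.2900
Denominator Σ(z_t−z̄)² = 270.1000
r_1 = -148.2900 / 270.1000 = -0.549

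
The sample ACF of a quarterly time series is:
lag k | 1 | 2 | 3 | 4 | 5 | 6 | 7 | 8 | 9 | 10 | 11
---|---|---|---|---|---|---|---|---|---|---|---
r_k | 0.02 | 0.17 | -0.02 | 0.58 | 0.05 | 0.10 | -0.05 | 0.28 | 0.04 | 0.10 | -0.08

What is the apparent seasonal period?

The largest autocorrelation is r_4 = 0.58, with a weaker echo at lag 8 (0.28); the remaining lags stay at or below 0.17.
The dominant spike at lag 4 indicates a seasonal period of 4.

4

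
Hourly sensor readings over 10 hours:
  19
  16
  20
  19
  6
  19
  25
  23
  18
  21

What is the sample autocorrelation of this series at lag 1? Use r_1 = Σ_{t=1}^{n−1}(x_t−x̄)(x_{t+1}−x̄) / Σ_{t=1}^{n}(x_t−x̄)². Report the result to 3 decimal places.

Mean x̄ = (19 + 16 + 20 + 19 + 6 + 19 + 25 + 23 + 18 + 21)/10 = 18.6000
Numerator Σ_{t=1}^{9}(x_t−x̄)(x_{t+1}−x̄) = 12.4400
Denominator Σ(x_t−x̄)² = 234.4000
r_1 = 12.4400 / 234.4000 = 0.053

0.053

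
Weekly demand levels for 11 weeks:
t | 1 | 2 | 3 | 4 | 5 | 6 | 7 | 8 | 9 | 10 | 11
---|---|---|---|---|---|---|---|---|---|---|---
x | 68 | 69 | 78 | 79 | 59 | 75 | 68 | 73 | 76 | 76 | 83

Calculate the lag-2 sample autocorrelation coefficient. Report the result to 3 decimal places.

-0.049

Mean x̄ = (68 + 69 + 78 + 79 + 59 + 75 + 68 + 73 + 76 + 76 + 83)/11 = 73.0909
Numerator Σ_{t=1}^{9}(x_t−x̄)(x_{t+2}−x̄) = -21.7438
Denominator Σ(x_t−x̄)² = 444.9091
r_2 = -21.7438 / 444.9091 = -0.049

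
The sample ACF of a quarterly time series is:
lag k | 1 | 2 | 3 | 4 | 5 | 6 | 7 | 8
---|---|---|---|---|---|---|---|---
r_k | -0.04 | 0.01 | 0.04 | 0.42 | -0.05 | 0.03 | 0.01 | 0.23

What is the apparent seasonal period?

4

The largest autocorrelation is r_4 = 0.42, with a weaker echo at lag 8 (0.23); the remaining lags stay at or below 0.04.
The dominant spike at lag 4 indicates a seasonal period of 4.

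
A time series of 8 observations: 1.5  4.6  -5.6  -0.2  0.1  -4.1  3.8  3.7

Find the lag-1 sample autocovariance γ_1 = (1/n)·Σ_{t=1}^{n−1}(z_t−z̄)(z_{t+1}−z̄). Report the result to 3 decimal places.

Mean z̄ = (1.5 + 4.6 − 5.6 − 0.2 + 0.1 − 4.1 + 3.8 + 3.7)/8 = 0.4750
Σ_{t=1}^{7}(z_t−z̄)(z_{t+1}−z̄) = -19.2506
γ_1 = -19.2506 / 8 = -2.406

-2.406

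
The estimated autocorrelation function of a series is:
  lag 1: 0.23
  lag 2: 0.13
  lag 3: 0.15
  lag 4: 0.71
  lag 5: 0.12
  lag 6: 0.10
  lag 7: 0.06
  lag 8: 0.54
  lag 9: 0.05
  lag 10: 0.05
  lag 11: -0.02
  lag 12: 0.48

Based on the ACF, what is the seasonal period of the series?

The largest autocorrelation is r_4 = 0.71, with weaker echoes at lags 8 (0.54) and 12 (0.48); the remaining lags stay at or below 0.23. The elevated value at lag 1 (0.23), dropping to 0.13 at lag 2, reflects decaying short-term dependence rather than seasonality.
The dominant spike at lag 4 indicates a seasonal period of 4.

4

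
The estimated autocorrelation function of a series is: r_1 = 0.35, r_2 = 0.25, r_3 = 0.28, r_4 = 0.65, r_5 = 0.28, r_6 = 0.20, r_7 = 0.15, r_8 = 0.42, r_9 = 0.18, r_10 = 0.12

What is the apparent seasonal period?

The largest autocorrelation is r_4 = 0.65, with a weaker echo at lag 8 (0.42); the remaining lags stay at or below 0.35. The elevated value at lag 1 (0.35), dropping to 0.25 at lag 2, reflects decaying short-term dependence rather than seasonality.
The dominant spike at lag 4 indicates a seasonal period of 4.

4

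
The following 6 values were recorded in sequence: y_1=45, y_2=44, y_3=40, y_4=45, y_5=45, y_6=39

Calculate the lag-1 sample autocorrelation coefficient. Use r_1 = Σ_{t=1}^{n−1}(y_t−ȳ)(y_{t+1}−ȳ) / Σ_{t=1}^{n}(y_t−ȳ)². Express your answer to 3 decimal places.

Mean ȳ = (45 + 44 + 40 + 45 + 45 + 39)/6 = 43.0000
Numerator Σ_{t=1}^{5}(y_t−ȳ)(y_{t+1}−ȳ) = -11.0000
Denominator Σ(y_t−ȳ)² = 38.0000
r_1 = -11.0000 / 38.0000 = -0.289

-0.289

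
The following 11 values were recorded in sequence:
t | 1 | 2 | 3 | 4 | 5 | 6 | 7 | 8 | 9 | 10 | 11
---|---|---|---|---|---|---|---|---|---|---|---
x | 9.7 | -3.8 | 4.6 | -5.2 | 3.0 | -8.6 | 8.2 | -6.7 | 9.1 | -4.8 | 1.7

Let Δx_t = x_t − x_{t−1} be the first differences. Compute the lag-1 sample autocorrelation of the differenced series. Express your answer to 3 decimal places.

First differences Δx: -13.5, 8.4, -9.8, 8.2, -11.6, 16.8, -14.9, 15.8, -13.9, 6.5
Mean of differences = -0.8000
Numerator Σ(Δx_t−Δx̄)(Δx_{t+1}−Δx̄) = -1363.2300
Denominator Σ(Δx_t−Δx̄)² = 1533.6000
r_1(Δx) = -1363.2300 / 1533.6000 = -0.889

-0.889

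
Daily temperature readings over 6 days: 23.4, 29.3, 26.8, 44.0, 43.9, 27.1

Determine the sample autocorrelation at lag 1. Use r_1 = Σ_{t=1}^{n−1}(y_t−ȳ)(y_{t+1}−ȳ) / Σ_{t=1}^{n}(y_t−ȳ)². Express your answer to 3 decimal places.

Mean ȳ = (23.4 + 29.3 + 26.8 + 44.0 + 43.9 + 27.1)/6 = 32.4167
Deviations from mean: -9.0167, -3.1167, -5.6167, 11.5833, 11.4833, -5.3167
Σ(y_t−ȳ)(y_{t+1}−ȳ) = (28.1019) + (17.5053) + (-65.0597) + (133.0153) + (-61.0531) = 52.5097
Denominator Σ(y_t−ȳ)² = 416.8683
r_1 = 52.5097 / 416.8683 = 0.126

0.126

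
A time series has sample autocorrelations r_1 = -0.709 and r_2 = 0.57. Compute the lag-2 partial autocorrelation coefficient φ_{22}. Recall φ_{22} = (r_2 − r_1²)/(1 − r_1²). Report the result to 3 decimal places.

φ_{22} = (r_2 − r_1²) / (1 − r_1²)
r_1² = (-0.709)² = 0.502681
Numerator = 0.57 − 0.5027 = 0.0673; denominator = 1 − 0.5027 = 0.4973
φ_{22} = 0.0673 / 0.4973 = 0.135

0.135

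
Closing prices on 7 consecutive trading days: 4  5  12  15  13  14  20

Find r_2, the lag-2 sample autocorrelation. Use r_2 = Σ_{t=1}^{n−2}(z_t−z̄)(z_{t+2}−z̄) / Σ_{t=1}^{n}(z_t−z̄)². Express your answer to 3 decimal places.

Mean z̄ = (4 + 5 + 12 + 15 + 13 + 14 + 20)/7 = 11.8571
Deviations from mean: -7.8571, -6.8571, 0.1429, 3.1429, 1.1429, 2.1429, 8.1429
Numerator Σ_{t=1}^{5}(z_t−z̄)(z_{t+2}−z̄) = -6.4694
Denominator Σ(z_t−z̄)² = 190.8571
r_2 = -6.4694 / 190.8571 = -0.034

-0.034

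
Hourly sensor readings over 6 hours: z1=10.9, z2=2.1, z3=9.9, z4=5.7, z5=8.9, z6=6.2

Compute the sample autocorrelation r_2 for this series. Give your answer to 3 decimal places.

0.445

Mean z̄ = (10.9 + 2.1 + 9.9 + 5.7 + 8.9 + 6.2)/6 = 7.2833
Deviations from mean: 3.6167, -5.1833, 2.6167, -1.5833, 1.6167, -1.0833
Σ(z_t−z̄)(z_{t+2}−z̄) = (9.4636) + (8.2069) + (4.2303) + (1.7153) = 23.6161
Denominator Σ(z_t−z̄)² = 53.0883
r_2 = 23.6161 / 53.0883 = 0.445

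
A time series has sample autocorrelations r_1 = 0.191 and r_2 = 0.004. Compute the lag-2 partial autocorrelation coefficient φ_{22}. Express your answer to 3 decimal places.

-0.034

φ_{22} = (r_2 − r_1²) / (1 − r_1²)
r_1² = (0.191)² = 0.036481
Numerator = 0.004 − 0.0365 = -0.0325; denominator = 1 − 0.0365 = 0.9635
φ_{22} = -0.0325 / 0.9635 = -0.034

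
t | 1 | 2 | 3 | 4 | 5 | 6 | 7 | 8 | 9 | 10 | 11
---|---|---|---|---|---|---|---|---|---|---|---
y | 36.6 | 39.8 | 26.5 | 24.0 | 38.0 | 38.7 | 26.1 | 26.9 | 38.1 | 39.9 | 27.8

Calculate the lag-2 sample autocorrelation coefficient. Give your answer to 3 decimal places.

-0.804

Mean ȳ = (36.6 + 39.8 + 26.5 + 24.0 + 38.0 + 38.7 + 26.1 + 26.9 + 38.1 + 39.9 + 27.8)/11 = 32.9455
Numerator Σ_{t=1}^{9}(y_t−ȳ)(y_{t+2}−ȳ) = -342.1687
Denominator Σ(y_t−ȳ)² = 425.3873
r_2 = -342.1687 / 425.3873 = -0.804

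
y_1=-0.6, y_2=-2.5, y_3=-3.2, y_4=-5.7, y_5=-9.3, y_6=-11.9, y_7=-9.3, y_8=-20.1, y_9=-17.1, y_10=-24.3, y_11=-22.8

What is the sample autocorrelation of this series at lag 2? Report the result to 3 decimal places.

0.463

Mean ȳ = (-0.6 − 2.5 − 3.2 − 5.7 − 9.3 − 11.9 − 9.3 − 20.1 − 17.1 − 24.3 − 22.8)/11 = -11.5273
Numerator Σ_{t=1}^{9}(y_t−ȳ)(y_{t+2}−ȳ) = 328.0349
Denominator Σ(y_t−ȳ)² = 709.0218
r_2 = 328.0349 / 709.0218 = 0.463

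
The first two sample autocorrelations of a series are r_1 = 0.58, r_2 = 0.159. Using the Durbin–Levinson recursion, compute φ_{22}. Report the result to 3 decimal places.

φ_{22} = (r_2 − r_1²) / (1 − r_1²)
r_1² = (0.58)² = 0.3364
Numerator = 0.159 − 0.3364 = -0.1774; denominator = 1 − 0.3364 = 0.6636
φ_{22} = -0.1774 / 0.6636 = -0.267

-0.267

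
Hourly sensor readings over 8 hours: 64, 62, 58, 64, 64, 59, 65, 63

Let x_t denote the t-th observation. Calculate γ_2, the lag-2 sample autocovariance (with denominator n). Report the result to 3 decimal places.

Mean x̄ = (64 + 62 + 58 + 64 + 64 + 59 + 65 + 63)/8 = 62.3750
Deviations: 1.6250, -0.3750, -4.3750, 1.6250, 1.6250, -3.3750, 2.6250, 0.6250
Σ_{t=1}^{6}(x_t−x̄)(x_{t+2}−x̄) = -18.1563
γ_2 = -18.1563 / 8 = -2.270

-2.270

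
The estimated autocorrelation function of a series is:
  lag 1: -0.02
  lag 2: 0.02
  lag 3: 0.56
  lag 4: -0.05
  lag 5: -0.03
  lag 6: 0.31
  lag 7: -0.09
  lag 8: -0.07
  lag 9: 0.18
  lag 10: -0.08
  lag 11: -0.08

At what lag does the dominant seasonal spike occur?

3

The largest autocorrelation is r_3 = 0.56, with weaker echoes at lags 6 (0.31) and 9 (0.18); the remaining lags stay at or below 0.02.
The dominant spike at lag 3 indicates a seasonal period of 3.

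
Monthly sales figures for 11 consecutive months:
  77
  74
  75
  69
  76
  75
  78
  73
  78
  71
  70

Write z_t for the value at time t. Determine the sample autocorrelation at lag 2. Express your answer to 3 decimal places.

0.091

Mean z̄ = (77 + 74 + 75 + 69 + 76 + 75 + 78 + 73 + 78 + 71 + 70)/11 = 74.1818
Numerator Σ_{t=1}^{9}(z_t−z̄)(z_{t+2}−z̄) = 8.8430
Denominator Σ(z_t−z̄)² = 97.6364
r_2 = 8.8430 / 97.6364 = 0.091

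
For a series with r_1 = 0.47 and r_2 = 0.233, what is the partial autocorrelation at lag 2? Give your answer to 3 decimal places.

φ_{22} = (r_2 − r_1²) / (1 − r_1²)
r_1² = (0.47)² = 0.2209
Numerator = 0.233 − 0.2209 = 0.0121; denominator = 1 − 0.2209 = 0.7791
φ_{22} = 0.0121 / 0.7791 = 0.016

0.016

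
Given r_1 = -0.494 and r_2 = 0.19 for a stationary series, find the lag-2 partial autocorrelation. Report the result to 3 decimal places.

φ_{22} = (r_2 − r_1²) / (1 − r_1²)
r_1² = (-0.494)² = 0.244036
Numerator = 0.19 − 0.2440 = -0.0540; denominator = 1 − 0.2440 = 0.7560
φ_{22} = -0.0540 / 0.7560 = -0.071

-0.071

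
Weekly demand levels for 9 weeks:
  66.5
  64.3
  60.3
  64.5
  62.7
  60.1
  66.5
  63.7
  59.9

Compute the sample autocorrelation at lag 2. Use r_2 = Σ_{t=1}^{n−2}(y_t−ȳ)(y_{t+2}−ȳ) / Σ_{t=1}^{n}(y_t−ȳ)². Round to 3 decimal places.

-0.460

Mean ȳ = (66.5 + 64.3 + 60.3 + 64.5 + 62.7 + 60.1 + 66.5 + 63.7 + 59.9)/9 = 63.1667
Σ(y_t−ȳ)(y_{t+2}−ȳ) = (-9.5556) + (1.5111) + (1.3378) + (-4.0889) + (-1.5556) + (-1.6356) + (-10.8889) = -24.8756
Denominator Σ(y_t−ȳ)² = 54.0800
r_2 = -24.8756 / 54.0800 = -0.460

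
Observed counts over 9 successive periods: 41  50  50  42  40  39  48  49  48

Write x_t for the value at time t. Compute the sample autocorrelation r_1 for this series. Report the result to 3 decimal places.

0.238

Mean x̄ = (41 + 50 + 50 + 42 + 40 + 39 + 48 + 49 + 48)/9 = 45.2222
Numerator Σ_{t=1}^{8}(x_t−x̄)(x_{t+1}−x̄) = 40.2840
Denominator Σ(x_t−x̄)² = 169.5556
r_1 = 40.2840 / 169.5556 = 0.238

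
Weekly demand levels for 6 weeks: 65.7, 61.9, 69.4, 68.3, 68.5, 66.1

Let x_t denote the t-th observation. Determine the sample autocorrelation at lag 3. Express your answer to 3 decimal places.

Mean x̄ = (65.7 + 61.9 + 69.4 + 68.3 + 68.5 + 66.1)/6 = 66.6500
Deviations from mean: -0.9500, -4.7500, 2.7500, 1.6500, 1.8500, -0.5500
Σ(x_t−x̄)(x_{t+3}−x̄) = (-1.5675) + (-8.7875) + (-1.5125) = -11.8675
Denominator Σ(x_t−x̄)² = 37.4750
r_3 = -11.8675 / 37.4750 = -0.317

-0.317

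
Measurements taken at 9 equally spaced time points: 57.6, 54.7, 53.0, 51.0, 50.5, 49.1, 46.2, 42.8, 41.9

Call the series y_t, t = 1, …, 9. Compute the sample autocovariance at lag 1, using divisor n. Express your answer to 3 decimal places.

Mean ȳ = (57.6 + 54.7 + 53.0 + 51.0 + 50.5 + 49.1 + 46.2 + 42.8 + 41.9)/9 = 49.6444
Σ_{t=1}^{8}(y_t−ȳ)(y_{t+1}−ȳ) = 140.8836
γ_1 = 140.8836 / 9 = 15.654

15.654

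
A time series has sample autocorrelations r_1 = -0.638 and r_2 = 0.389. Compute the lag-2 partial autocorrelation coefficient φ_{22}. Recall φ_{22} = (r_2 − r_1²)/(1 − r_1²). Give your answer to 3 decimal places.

-0.030

φ_{22} = (r_2 − r_1²) / (1 − r_1²)
r_1² = (-0.638)² = 0.407044
Numerator = 0.389 − 0.4070 = -0.0180; denominator = 1 − 0.4070 = 0.5930
φ_{22} = -0.0180 / 0.5930 = -0.030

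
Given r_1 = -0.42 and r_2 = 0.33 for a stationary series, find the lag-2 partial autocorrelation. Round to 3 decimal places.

0.186

φ_{22} = (r_2 − r_1²) / (1 − r_1²)
r_1² = (-0.42)² = 0.1764
Numerator = 0.33 − 0.1764 = 0.1536; denominator = 1 − 0.1764 = 0.8236
φ_{22} = 0.1536 / 0.8236 = 0.186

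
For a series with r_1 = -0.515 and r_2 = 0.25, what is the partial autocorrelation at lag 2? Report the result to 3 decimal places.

φ_{22} = (r_2 − r_1²) / (1 − r_1²)
r_1² = (-0.515)² = 0.265225
Numerator = 0.25 − 0.2652 = -0.0152; denominator = 1 − 0.2652 = 0.7348
φ_{22} = -0.0152 / 0.7348 = -0.021

-0.021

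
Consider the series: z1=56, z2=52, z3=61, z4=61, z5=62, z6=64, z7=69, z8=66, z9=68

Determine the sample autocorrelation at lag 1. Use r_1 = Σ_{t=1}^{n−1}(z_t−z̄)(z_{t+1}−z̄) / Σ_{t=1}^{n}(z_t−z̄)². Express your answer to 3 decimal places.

0.564

Mean z̄ = (56 + 52 + 61 + 61 + 62 + 64 + 69 + 66 + 68)/9 = 62.1111
Numerator Σ_{t=1}^{8}(z_t−z̄)(z_{t+1}−z̄) = 136.8765
Denominator Σ(z_t−z̄)² = 242.8889
r_1 = 136.8765 / 242.8889 = 0.564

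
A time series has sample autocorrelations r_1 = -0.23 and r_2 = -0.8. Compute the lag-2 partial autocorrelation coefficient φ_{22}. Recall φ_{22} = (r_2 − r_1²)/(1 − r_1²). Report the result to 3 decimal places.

-0.901

φ_{22} = (r_2 − r_1²) / (1 − r_1²)
r_1² = (-0.23)² = 0.0529
Numerator = -0.8 − 0.0529 = -0.8529; denominator = 1 − 0.0529 = 0.9471
φ_{22} = -0.8529 / 0.9471 = -0.901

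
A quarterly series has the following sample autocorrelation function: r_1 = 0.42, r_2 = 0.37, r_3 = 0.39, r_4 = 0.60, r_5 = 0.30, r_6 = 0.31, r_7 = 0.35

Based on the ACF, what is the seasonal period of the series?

4

The largest autocorrelation is r_4 = 0.60; the remaining lags stay at or below 0.42. The elevated value at lag 1 (0.42), dropping to 0.37 at lag 2, reflects decaying short-term dependence rather than seasonality.
The dominant spike at lag 4 indicates a seasonal period of 4.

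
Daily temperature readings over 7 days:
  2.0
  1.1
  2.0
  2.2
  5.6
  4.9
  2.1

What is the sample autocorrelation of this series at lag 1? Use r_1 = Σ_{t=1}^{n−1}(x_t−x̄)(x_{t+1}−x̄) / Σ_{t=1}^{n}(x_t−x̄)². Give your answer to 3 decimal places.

0.339

Mean x̄ = (2.0 + 1.1 + 2.0 + 2.2 + 5.6 + 4.9 + 2.1)/7 = 2.8429
Numerator Σ_{t=1}^{6}(x_t−x̄)(x_{t+1}−x̄) = 5.8510
Denominator Σ(x_t−x̄)² = 17.2571
r_1 = 5.8510 / 17.2571 = 0.339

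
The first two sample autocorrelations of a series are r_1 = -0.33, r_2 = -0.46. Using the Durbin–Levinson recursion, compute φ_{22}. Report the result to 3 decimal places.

φ_{22} = (r_2 − r_1²) / (1 − r_1²)
r_1² = (-0.33)² = 0.1089
Numerator = -0.46 − 0.1089 = -0.5689; denominator = 1 − 0.1089 = 0.8911
φ_{22} = -0.5689 / 0.8911 = -0.638

-0.638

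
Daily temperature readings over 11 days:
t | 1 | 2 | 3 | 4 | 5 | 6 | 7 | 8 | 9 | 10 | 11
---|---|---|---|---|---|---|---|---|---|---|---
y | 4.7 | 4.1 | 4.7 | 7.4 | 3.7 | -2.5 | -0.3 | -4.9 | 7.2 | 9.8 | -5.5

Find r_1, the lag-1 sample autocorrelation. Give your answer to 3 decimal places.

Mean ȳ = (4.7 + 4.1 + 4.7 + 7.4 + 3.7 − 2.5 − 0.3 − 4.9 + 7.2 + 9.8 − 5.5)/11 = 2.5818
Numerator Σ_{t=1}^{10}(y_t−ȳ)(y_{t+1}−ȳ) = -7.0049
Denominator Σ(y_t−ȳ)² = 264.5964
r_1 = -7.0049 / 264.5964 = -0.026

-0.026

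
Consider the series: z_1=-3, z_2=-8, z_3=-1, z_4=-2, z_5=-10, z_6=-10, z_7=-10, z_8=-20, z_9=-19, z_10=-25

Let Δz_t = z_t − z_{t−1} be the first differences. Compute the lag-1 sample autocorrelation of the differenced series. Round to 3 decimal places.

-0.373

First differences Δz: -5, 7, -1, -8, 0, 0, -10, 1, -6
Mean of differences = -2.4444
Numerator Σ(Δz_t−Δz̄)(Δz_{t+1}−Δz̄) = -82.8642
Denominator Σ(Δz_t−Δz̄)² = 222.2222
r_1(Δz) = -82.8642 / 222.2222 = -0.373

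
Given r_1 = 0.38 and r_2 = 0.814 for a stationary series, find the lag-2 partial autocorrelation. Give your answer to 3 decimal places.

0.783

φ_{22} = (r_2 − r_1²) / (1 − r_1²)
r_1² = (0.38)² = 0.1444
Numerator = 0.814 − 0.1444 = 0.6696; denominator = 1 − 0.1444 = 0.8556
φ_{22} = 0.6696 / 0.8556 = 0.783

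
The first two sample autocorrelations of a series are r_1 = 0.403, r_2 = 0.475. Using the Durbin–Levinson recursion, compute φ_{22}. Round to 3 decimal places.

φ_{22} = (r_2 − r_1²) / (1 − r_1²)
r_1² = (0.403)² = 0.162409
Numerator = 0.475 − 0.1624 = 0.3126; denominator = 1 − 0.1624 = 0.8376
φ_{22} = 0.3126 / 0.8376 = 0.373

0.373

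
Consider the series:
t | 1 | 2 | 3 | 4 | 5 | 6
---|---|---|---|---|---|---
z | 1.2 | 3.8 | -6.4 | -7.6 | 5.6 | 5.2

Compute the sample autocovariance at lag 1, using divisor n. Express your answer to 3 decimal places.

2.788

Mean z̄ = (1.2 + 3.8 − 6.4 − 7.6 + 5.6 + 5.2)/6 = 0.3000
Deviations: 0.9000, 3.5000, -6.7000, -7.9000, 5.3000, 4.9000
Σ_{t=1}^{5}(z_t−z̄)(z_{t+1}−z̄) = 16.7300
γ_1 = 16.7300 / 6 = 2.788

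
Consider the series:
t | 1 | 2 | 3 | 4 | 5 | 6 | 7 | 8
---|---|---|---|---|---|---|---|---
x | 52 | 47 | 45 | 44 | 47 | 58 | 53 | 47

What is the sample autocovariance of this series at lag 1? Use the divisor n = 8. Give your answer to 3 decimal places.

Mean x̄ = (52 + 47 + 45 + 44 + 47 + 58 + 53 + 47)/8 = 49.1250
Deviations: 2.8750, -2.1250, -4.1250, -5.1250, -2.1250, 8.8750, 3.8750, -2.1250
Σ_{t=1}^{7}(x_t−x̄)(x_{t+1}−x̄) = 41.9844
γ_1 = 41.9844 / 8 = 5.248

5.248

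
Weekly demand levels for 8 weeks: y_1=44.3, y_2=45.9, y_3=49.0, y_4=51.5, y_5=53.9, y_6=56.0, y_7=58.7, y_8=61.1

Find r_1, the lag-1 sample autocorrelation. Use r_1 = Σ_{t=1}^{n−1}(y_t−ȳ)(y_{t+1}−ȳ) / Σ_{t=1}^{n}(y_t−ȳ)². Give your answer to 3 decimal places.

Mean ȳ = (44.3 + 45.9 + 49.0 + 51.5 + 53.9 + 56.0 + 58.7 + 61.1)/8 = 52.5500
Deviations from mean: -8.2500, -6.6500, -3.5500, -1.0500, 1.3500, 3.4500, 6.1500, 8.5500
Σ(y_t−ȳ)(y_{t+1}−ȳ) = (54.8625) + (23.6075) + (3.7275) + (-1.4175) + (4.6575) + (21.2175) + (52.5825) = 159.2375
Denominator Σ(y_t−ȳ)² = 250.6400
r_1 = 159.2375 / 250.6400 = 0.635

0.635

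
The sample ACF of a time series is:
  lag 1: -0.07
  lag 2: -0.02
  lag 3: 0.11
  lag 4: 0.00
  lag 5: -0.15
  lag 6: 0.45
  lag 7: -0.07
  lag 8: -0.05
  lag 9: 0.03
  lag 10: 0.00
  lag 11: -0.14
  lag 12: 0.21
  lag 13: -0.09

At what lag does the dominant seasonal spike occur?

The largest autocorrelation is r_6 = 0.45, with a weaker echo at lag 12 (0.21); the remaining lags stay at or below 0.11.
The dominant spike at lag 6 indicates a seasonal period of 6.

6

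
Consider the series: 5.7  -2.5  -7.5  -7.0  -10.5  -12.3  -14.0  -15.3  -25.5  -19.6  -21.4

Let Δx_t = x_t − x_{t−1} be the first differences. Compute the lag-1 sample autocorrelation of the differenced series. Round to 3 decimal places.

-0.347

First differences Δx: -8.2, -5.0, 0.5, -3.5, -1.8, -1.7, -1.3, -10.2, 5.9, -1.8
Mean of differences = -2.7100
Numerator Σ(Δx_t−Δx̄)(Δx_{t+1}−Δx̄) = -62.9051
Denominator Σ(Δx_t−Δx̄)² = 181.2090
r_1(Δx) = -62.9051 / 181.2090 = -0.347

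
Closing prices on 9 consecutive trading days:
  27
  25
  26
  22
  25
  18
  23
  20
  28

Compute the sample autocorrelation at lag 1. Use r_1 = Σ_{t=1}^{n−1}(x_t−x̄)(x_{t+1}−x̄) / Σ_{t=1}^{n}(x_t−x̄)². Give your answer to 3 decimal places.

Mean x̄ = (27 + 25 + 26 + 22 + 25 + 18 + 23 + 20 + 28)/9 = 23.7778
Numerator Σ_{t=1}^{8}(x_t−x̄)(x_{t+1}−x̄) = -15.0494
Denominator Σ(x_t−x̄)² = 87.5556
r_1 = -15.0494 / 87.5556 = -0.172

-0.172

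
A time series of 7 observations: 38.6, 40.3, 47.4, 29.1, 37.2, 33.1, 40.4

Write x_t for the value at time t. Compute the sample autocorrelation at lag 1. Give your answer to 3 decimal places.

-0.301

Mean x̄ = (38.6 + 40.3 + 47.4 + 29.1 + 37.2 + 33.1 + 40.4)/7 = 38.0143
Deviations from mean: 0.5857, 2.2857, 9.3857, -8.9143, -0.8143, -4.9143, 2.3857
Numerator Σ_{t=1}^{6}(x_t−x̄)(x_{t+1}−x̄) = -61.3388
Denominator Σ(x_t−x̄)² = 203.6286
r_1 = -61.3388 / 203.6286 = -0.301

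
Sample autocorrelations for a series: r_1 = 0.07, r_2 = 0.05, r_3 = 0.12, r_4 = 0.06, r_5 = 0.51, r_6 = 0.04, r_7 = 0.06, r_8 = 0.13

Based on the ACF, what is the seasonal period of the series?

The largest autocorrelation is r_5 = 0.51; the remaining lags stay at or below 0.13.
The dominant spike at lag 5 indicates a seasonal period of 5.

5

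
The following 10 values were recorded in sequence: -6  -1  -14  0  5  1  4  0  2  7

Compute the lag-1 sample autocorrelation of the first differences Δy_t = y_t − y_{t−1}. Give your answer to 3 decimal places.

First differences Δy: 5, -13, 14, 5, -4, 3, -4, 2, 5
Mean of differences = 1.4444
Numerator Σ(Δy_t−Δȳ)(Δy_{t+1}−Δȳ) = -225.4198
Denominator Σ(Δy_t−Δȳ)² = 466.2222
r_1(Δy) = -225.4198 / 466.2222 = -0.484

-0.484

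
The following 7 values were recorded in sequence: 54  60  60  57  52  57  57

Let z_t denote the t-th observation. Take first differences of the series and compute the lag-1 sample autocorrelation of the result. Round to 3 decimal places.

-0.094

First differences Δz: 6, 0, -3, -5, 5, 0
Mean of differences = 0.5000
Numerator Σ(Δz_t−Δz̄)(Δz_{t+1}−Δz̄) = -8.7500
Denominator Σ(Δz_t−Δz̄)² = 93.5000
r_1(Δz) = -8.7500 / 93.5000 = -0.094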